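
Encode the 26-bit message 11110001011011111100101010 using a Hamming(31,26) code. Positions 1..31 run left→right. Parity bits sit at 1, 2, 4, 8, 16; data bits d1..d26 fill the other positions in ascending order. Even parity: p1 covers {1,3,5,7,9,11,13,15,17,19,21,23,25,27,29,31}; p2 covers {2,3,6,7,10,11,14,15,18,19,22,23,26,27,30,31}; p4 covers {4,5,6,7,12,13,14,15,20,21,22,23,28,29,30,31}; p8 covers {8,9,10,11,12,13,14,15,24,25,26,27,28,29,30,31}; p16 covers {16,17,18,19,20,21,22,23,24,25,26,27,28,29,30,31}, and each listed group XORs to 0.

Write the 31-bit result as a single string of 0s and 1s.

Place data at non-parity positions: p1 p2 1 p4 1 1 1 p8 0 0 0 1 0 1 1 p16 0 1 1 1 1 1 1 0 0 1 0 1 0 1 0
p1 (pos 1,3,5,7,9,11,13,15,17,19,21,23,25,27,29,31): XOR of data positions = 1⊕1⊕1⊕0⊕0⊕0⊕1⊕0⊕1⊕1⊕1⊕0⊕0⊕0⊕0 = 1
p2 (pos 2,3,6,7,10,11,14,15,18,19,22,23,26,27,30,31): XOR of data positions = 1⊕1⊕1⊕0⊕0⊕1⊕1⊕1⊕1⊕1⊕1⊕1⊕0⊕1⊕0 = 1
p4 (pos 4,5,6,7,12,13,14,15,20,21,22,23,28,29,30,31): XOR of data positions = 1⊕1⊕1⊕1⊕0⊕1⊕1⊕1⊕1⊕1⊕1⊕1⊕0⊕1⊕0 = 0
p8 (pos 8,9,10,11,12,13,14,15,24,25,26,27,28,29,30,31): XOR of data positions = 0⊕0⊕0⊕1⊕0⊕1⊕1⊕0⊕0⊕1⊕0⊕1⊕0⊕1⊕0 = 0
p16 (pos 16,17,18,19,20,21,22,23,24,25,26,27,28,29,30,31): XOR of data positions = 0⊕1⊕1⊕1⊕1⊕1⊕1⊕0⊕0⊕1⊕0⊕1⊕0⊕1⊕0 = 1
Codeword: 1110111000010111011111100101010

1110111000010111011111100101010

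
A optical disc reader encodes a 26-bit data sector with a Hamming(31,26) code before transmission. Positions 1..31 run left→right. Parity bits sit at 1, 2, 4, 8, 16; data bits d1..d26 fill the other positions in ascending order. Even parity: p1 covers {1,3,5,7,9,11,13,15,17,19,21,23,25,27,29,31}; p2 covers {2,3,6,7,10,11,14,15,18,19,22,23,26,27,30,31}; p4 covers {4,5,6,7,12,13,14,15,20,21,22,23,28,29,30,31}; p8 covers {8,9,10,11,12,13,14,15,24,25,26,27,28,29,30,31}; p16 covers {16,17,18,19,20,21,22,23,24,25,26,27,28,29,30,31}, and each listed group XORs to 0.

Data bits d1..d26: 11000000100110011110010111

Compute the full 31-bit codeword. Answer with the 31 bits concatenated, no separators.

1110100000001000110011110010111

Place data at non-parity positions: p1 p2 1 p4 1 0 0 p8 0 0 0 0 1 0 0 p16 1 1 0 0 1 1 1 1 0 0 1 0 1 1 1
p1 (pos 1,3,5,7,9,11,13,15,17,19,21,23,25,27,29,31): XOR of data positions = 1⊕1⊕0⊕0⊕0⊕1⊕0⊕1⊕0⊕1⊕1⊕0⊕1⊕1⊕1 = 1
p2 (pos 2,3,6,7,10,11,14,15,18,19,22,23,26,27,30,31): XOR of data positions = 1⊕0⊕0⊕0⊕0⊕0⊕0⊕1⊕0⊕1⊕1⊕0⊕1⊕1⊕1 = 1
p4 (pos 4,5,6,7,12,13,14,15,20,21,22,23,28,29,30,31): XOR of data positions = 1⊕0⊕0⊕0⊕1⊕0⊕0⊕0⊕1⊕1⊕1⊕0⊕1⊕1⊕1 = 0
p8 (pos 8,9,10,11,12,13,14,15,24,25,26,27,28,29,30,31): XOR of data positions = 0⊕0⊕0⊕0⊕1⊕0⊕0⊕1⊕0⊕0⊕1⊕0⊕1⊕1⊕1 = 0
p16 (pos 16,17,18,19,20,21,22,23,24,25,26,27,28,29,30,31): XOR of data positions = 1⊕1⊕0⊕0⊕1⊕1⊕1⊕1⊕0⊕0⊕1⊕0⊕1⊕1⊕1 = 0
Codeword: 1110100000001000110011110010111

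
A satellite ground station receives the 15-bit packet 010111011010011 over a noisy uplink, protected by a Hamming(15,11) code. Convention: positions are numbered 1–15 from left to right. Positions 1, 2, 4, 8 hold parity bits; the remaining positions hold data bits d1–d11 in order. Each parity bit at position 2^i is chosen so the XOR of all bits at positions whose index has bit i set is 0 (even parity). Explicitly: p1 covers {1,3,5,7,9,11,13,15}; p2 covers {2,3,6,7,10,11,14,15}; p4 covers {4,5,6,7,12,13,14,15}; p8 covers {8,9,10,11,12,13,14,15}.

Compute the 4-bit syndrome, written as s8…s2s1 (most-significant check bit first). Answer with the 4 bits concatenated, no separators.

1110

s1 (pos 1,3,5,7,9,11,13,15): 0⊕0⊕1⊕0⊕1⊕1⊕0⊕1 = 0
s2 (pos 2,3,6,7,10,11,14,15): 1⊕0⊕1⊕0⊕0⊕1⊕1⊕1 = 1
s4 (pos 4,5,6,7,12,13,14,15): 1⊕1⊕1⊕0⊕0⊕0⊕1⊕1 = 1
s8 (pos 8,9,10,11,12,13,14,15): 1⊕1⊕0⊕1⊕0⊕0⊕1⊕1 = 1
Syndrome s8…s1 = 1110 → error at position 14.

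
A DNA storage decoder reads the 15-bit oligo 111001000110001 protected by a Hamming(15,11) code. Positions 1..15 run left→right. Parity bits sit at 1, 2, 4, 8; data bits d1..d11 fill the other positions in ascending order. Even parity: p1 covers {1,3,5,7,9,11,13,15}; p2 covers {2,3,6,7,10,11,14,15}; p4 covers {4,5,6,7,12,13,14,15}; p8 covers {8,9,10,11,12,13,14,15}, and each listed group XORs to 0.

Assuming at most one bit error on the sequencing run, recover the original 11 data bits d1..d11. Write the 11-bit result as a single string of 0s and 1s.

s1 (pos 1,3,5,7,9,11,13,15): 1⊕1⊕0⊕0⊕0⊕1⊕0⊕1 = 0
s2 (pos 2,3,6,7,10,11,14,15): 1⊕1⊕1⊕0⊕1⊕1⊕0⊕1 = 0
s4 (pos 4,5,6,7,12,13,14,15): 0⊕0⊕1⊕0⊕0⊕0⊕0⊕1 = 0
s8 (pos 8,9,10,11,12,13,14,15): 0⊕0⊕1⊕1⊕0⊕0⊕0⊕1 = 1
Syndrome s8…s1 = 1000 → error at position 8.
Flip position 8: 111001000110001 → 111001010110001
Read data bits from positions 3,5,6,7,9,10,11,12,13,14,15: 10100110001

10100110001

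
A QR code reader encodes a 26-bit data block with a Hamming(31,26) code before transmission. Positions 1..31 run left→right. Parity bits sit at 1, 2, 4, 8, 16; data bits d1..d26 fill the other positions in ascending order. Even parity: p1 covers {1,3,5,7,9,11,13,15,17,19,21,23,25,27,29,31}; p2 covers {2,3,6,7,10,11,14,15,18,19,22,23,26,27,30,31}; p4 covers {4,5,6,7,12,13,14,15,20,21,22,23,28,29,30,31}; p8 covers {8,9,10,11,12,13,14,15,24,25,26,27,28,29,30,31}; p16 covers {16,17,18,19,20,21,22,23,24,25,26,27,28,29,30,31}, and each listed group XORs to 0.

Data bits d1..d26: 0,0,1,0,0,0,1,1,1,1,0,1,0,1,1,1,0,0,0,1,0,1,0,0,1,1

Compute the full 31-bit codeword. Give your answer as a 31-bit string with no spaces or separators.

0100010000111100101110001010011

Place data at non-parity positions: p1 p2 0 p4 0 1 0 p8 0 0 1 1 1 1 0 p16 1 0 1 1 1 0 0 0 1 0 1 0 0 1 1
p1 (pos 1,3,5,7,9,11,13,15,17,19,21,23,25,27,29,31): XOR of data positions = 0⊕0⊕0⊕0⊕1⊕1⊕0⊕1⊕1⊕1⊕0⊕1⊕1⊕0⊕1 = 0
p2 (pos 2,3,6,7,10,11,14,15,18,19,22,23,26,27,30,31): XOR of data positions = 0⊕1⊕0⊕0⊕1⊕1⊕0⊕0⊕1⊕0⊕0⊕0⊕1⊕1⊕1 = 1
p4 (pos 4,5,6,7,12,13,14,15,20,21,22,23,28,29,30,31): XOR of data positions = 0⊕1⊕0⊕1⊕1⊕1⊕0⊕1⊕1⊕0⊕0⊕0⊕0⊕1⊕1 = 0
p8 (pos 8,9,10,11,12,13,14,15,24,25,26,27,28,29,30,31): XOR of data positions = 0⊕0⊕1⊕1⊕1⊕1⊕0⊕0⊕1⊕0⊕1⊕0⊕0⊕1⊕1 = 0
p16 (pos 16,17,18,19,20,21,22,23,24,25,26,27,28,29,30,31): XOR of data positions = 1⊕0⊕1⊕1⊕1⊕0⊕0⊕0⊕1⊕0⊕1⊕0⊕0⊕1⊕1 = 0
Codeword: 0100010000111100101110001010011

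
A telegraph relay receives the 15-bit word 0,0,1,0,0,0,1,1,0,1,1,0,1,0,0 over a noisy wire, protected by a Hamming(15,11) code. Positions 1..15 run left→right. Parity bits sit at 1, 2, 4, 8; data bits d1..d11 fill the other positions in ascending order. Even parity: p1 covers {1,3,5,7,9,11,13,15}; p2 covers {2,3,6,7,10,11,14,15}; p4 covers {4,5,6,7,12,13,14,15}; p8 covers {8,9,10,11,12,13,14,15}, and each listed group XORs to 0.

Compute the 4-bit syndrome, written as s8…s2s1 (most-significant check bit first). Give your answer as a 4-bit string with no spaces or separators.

s1 (pos 1,3,5,7,9,11,13,15): 0⊕1⊕0⊕1⊕0⊕1⊕1⊕0 = 0
s2 (pos 2,3,6,7,10,11,14,15): 0⊕1⊕0⊕1⊕1⊕1⊕0⊕0 = 0
s4 (pos 4,5,6,7,12,13,14,15): 0⊕0⊕0⊕1⊕0⊕1⊕0⊕0 = 0
s8 (pos 8,9,10,11,12,13,14,15): 1⊕0⊕1⊕1⊕0⊕1⊕0⊕0 = 0
Syndrome s8…s1 = 0000 → no error.

0000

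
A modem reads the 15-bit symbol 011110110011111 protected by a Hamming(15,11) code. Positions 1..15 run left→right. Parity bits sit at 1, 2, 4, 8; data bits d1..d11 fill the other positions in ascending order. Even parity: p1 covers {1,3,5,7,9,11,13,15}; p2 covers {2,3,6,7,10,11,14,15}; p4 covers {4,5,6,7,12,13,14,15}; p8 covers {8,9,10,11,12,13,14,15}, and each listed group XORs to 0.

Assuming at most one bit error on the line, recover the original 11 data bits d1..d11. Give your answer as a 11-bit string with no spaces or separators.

s1 (pos 1,3,5,7,9,11,13,15): 0⊕1⊕1⊕1⊕0⊕1⊕1⊕1 = 0
s2 (pos 2,3,6,7,10,11,14,15): 1⊕1⊕0⊕1⊕0⊕1⊕1⊕1 = 0
s4 (pos 4,5,6,7,12,13,14,15): 1⊕1⊕0⊕1⊕1⊕1⊕1⊕1 = 1
s8 (pos 8,9,10,11,12,13,14,15): 1⊕0⊕0⊕1⊕1⊕1⊕1⊕1 = 0
Syndrome s8…s1 = 0100 → error at position 4.
Flip position 4: 011110110011111 → 011010110011111
Read data bits from positions 3,5,6,7,9,10,11,12,13,14,15: 11010011111

11010011111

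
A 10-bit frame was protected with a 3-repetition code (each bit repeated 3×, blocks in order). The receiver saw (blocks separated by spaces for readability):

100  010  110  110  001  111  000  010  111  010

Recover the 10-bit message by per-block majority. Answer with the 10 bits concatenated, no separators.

0011010010

Block 1 (100): 1 one → 0
Block 2 (010): 1 one → 0
Block 3 (110): 2 ones → 1
Block 4 (110): 2 ones → 1
Block 5 (001): 1 one → 0
Block 6 (111): 3 ones → 1
Block 7 (000): 0 ones → 0
Block 8 (010): 1 one → 0
Block 9 (111): 3 ones → 1
Block 10 (010): 1 one → 0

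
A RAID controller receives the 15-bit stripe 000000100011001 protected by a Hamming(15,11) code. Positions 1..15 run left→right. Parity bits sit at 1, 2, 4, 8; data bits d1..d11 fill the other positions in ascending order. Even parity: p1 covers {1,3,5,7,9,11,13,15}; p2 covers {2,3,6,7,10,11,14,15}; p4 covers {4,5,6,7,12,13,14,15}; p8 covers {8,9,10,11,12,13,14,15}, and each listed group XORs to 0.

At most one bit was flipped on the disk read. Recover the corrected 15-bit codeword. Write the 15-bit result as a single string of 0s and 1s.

000000100011000

s1 (pos 1,3,5,7,9,11,13,15): 0⊕0⊕0⊕1⊕0⊕1⊕0⊕1 = 1
s2 (pos 2,3,6,7,10,11,14,15): 0⊕0⊕0⊕1⊕0⊕1⊕0⊕1 = 1
s4 (pos 4,5,6,7,12,13,14,15): 0⊕0⊕0⊕1⊕1⊕0⊕0⊕1 = 1
s8 (pos 8,9,10,11,12,13,14,15): 0⊕0⊕0⊕1⊕1⊕0⊕0⊕1 = 1
Syndrome s8…s1 = 1111 → error at position 15.
Flip position 15: 000000100011001 → 000000100011000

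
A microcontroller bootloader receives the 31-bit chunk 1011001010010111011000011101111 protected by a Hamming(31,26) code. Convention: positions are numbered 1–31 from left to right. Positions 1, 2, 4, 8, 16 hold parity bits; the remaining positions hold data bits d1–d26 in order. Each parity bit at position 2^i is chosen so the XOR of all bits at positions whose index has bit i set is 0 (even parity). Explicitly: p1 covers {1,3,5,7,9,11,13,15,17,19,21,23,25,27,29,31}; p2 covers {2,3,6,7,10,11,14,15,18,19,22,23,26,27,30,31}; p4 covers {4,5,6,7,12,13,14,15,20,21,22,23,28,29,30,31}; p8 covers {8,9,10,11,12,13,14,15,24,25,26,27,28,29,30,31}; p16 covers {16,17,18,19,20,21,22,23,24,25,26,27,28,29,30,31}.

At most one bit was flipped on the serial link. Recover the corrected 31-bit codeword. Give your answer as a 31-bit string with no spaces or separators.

s1 (pos 1,3,5,7,9,11,13,15,17,19,21,23,25,27,29,31): 1⊕1⊕0⊕1⊕1⊕0⊕0⊕1⊕0⊕1⊕0⊕0⊕1⊕0⊕1⊕1 = 1
s2 (pos 2,3,6,7,10,11,14,15,18,19,22,23,26,27,30,31): 0⊕1⊕0⊕1⊕0⊕0⊕1⊕1⊕1⊕1⊕0⊕0⊕1⊕0⊕1⊕1 = 1
s4 (pos 4,5,6,7,12,13,14,15,20,21,22,23,28,29,30,31): 1⊕0⊕0⊕1⊕1⊕0⊕1⊕1⊕0⊕0⊕0⊕0⊕1⊕1⊕1⊕1 = 1
s8 (pos 8,9,10,11,12,13,14,15,24,25,26,27,28,29,30,31): 0⊕1⊕0⊕0⊕1⊕0⊕1⊕1⊕1⊕1⊕1⊕0⊕1⊕1⊕1⊕1 = 1
s16 (pos 16,17,18,19,20,21,22,23,24,25,26,27,28,29,30,31): 1⊕0⊕1⊕1⊕0⊕0⊕0⊕0⊕1⊕1⊕1⊕0⊕1⊕1⊕1⊕1 = 0
Syndrome s16…s1 = 01111 → error at position 15.
Flip position 15: 1011001010010111011000011101111 → 1011001010010101011000011101111

1011001010010101011000011101111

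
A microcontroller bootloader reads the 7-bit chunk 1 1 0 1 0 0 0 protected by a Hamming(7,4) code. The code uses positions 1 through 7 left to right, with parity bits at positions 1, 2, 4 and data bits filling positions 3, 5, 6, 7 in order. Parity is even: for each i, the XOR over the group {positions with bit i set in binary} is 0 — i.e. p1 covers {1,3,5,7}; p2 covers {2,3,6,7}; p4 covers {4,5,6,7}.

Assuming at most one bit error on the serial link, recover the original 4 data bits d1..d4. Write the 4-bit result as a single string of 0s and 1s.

s1 (pos 1,3,5,7): 1⊕0⊕0⊕0 = 1
s2 (pos 2,3,6,7): 1⊕0⊕0⊕0 = 1
s4 (pos 4,5,6,7): 1⊕0⊕0⊕0 = 1
Syndrome s4…s1 = 111 → error at position 7.
Flip position 7: 1101000 → 1101001
Read data bits from positions 3,5,6,7: 0001

0001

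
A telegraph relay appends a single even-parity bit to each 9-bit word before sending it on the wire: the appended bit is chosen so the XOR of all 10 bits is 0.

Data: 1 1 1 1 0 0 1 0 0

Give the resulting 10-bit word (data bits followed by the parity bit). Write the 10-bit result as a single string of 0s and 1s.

XOR of the 9 data bits: 1⊕1⊕1⊕1⊕0⊕0⊕1⊕0⊕0 = 1
Parity bit = 1 (so all 10 bits XOR to 0).

1111001001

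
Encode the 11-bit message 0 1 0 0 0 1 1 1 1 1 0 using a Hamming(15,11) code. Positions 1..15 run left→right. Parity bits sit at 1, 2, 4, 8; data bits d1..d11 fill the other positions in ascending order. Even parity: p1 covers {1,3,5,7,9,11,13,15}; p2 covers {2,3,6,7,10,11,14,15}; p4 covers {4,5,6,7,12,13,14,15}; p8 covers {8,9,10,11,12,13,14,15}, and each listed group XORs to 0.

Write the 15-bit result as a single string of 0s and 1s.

110010010111110

Place data at non-parity positions: p1 p2 0 p4 1 0 0 p8 0 1 1 1 1 1 0
p1 (pos 1,3,5,7,9,11,13,15): XOR of data positions = 0⊕1⊕0⊕0⊕1⊕1⊕0 = 1
p2 (pos 2,3,6,7,10,11,14,15): XOR of data positions = 0⊕0⊕0⊕1⊕1⊕1⊕0 = 1
p4 (pos 4,5,6,7,12,13,14,15): XOR of data positions = 1⊕0⊕0⊕1⊕1⊕1⊕0 = 0
p8 (pos 8,9,10,11,12,13,14,15): XOR of data positions = 0⊕1⊕1⊕1⊕1⊕1⊕0 = 1
Codeword: 110010010111110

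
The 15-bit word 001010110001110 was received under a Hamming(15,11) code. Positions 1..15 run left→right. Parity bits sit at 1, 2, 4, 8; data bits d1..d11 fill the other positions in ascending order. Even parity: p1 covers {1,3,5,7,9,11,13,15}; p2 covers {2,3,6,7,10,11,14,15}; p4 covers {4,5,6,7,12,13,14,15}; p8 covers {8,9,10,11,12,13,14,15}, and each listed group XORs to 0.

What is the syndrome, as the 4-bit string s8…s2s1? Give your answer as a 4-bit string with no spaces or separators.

0110

s1 (pos 1,3,5,7,9,11,13,15): 0⊕1⊕1⊕1⊕0⊕0⊕1⊕0 = 0
s2 (pos 2,3,6,7,10,11,14,15): 0⊕1⊕0⊕1⊕0⊕0⊕1⊕0 = 1
s4 (pos 4,5,6,7,12,13,14,15): 0⊕1⊕0⊕1⊕1⊕1⊕1⊕0 = 1
s8 (pos 8,9,10,11,12,13,14,15): 1⊕0⊕0⊕0⊕1⊕1⊕1⊕0 = 0
Syndrome s8…s1 = 0110 → error at position 6.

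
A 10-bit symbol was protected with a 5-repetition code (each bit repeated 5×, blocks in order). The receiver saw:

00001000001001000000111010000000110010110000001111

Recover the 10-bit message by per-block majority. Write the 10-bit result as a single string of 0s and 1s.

0000100101

Block 1 (00001): 1 one → 0
Block 2 (00000): 0 ones → 0
Block 3 (10010): 2 ones → 0
Block 4 (00000): 0 ones → 0
Block 5 (11101): 4 ones → 1
Block 6 (00000): 0 ones → 0
Block 7 (00110): 2 ones → 0
Block 8 (01011): 3 ones → 1
Block 9 (00000): 0 ones → 0
Block 10 (01111): 4 ones → 1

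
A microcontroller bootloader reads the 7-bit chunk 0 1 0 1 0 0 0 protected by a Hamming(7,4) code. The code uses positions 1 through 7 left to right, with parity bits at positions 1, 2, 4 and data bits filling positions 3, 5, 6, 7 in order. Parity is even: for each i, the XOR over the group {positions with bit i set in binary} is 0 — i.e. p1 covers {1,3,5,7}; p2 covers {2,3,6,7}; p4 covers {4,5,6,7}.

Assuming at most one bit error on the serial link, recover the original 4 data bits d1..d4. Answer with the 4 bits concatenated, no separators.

s1 (pos 1,3,5,7): 0⊕0⊕0⊕0 = 0
s2 (pos 2,3,6,7): 1⊕0⊕0⊕0 = 1
s4 (pos 4,5,6,7): 1⊕0⊕0⊕0 = 1
Syndrome s4…s1 = 110 → error at position 6.
Flip position 6: 0101000 → 0101010
Read data bits from positions 3,5,6,7: 0010

0010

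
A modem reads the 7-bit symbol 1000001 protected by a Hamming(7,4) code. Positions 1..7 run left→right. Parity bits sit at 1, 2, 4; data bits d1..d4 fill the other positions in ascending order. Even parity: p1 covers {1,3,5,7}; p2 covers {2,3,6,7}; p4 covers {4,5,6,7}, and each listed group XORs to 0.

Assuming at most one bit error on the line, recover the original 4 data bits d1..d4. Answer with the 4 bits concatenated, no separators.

s1 (pos 1,3,5,7): 1⊕0⊕0⊕1 = 0
s2 (pos 2,3,6,7): 0⊕0⊕0⊕1 = 1
s4 (pos 4,5,6,7): 0⊕0⊕0⊕1 = 1
Syndrome s4…s1 = 110 → error at position 6.
Flip position 6: 1000001 → 1000011
Read data bits from positions 3,5,6,7: 0011

0011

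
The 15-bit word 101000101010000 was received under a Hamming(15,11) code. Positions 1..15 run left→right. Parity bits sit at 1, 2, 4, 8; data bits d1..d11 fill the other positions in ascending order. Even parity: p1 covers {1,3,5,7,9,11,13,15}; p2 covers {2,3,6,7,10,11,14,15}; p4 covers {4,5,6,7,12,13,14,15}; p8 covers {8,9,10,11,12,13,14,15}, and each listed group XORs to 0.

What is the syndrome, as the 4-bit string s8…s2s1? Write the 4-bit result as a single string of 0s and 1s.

s1 (pos 1,3,5,7,9,11,13,15): 1⊕1⊕0⊕1⊕1⊕1⊕0⊕0 = 1
s2 (pos 2,3,6,7,10,11,14,15): 0⊕1⊕0⊕1⊕0⊕1⊕0⊕0 = 1
s4 (pos 4,5,6,7,12,13,14,15): 0⊕0⊕0⊕1⊕0⊕0⊕0⊕0 = 1
s8 (pos 8,9,10,11,12,13,14,15): 0⊕1⊕0⊕1⊕0⊕0⊕0⊕0 = 0
Syndrome s8…s1 = 0111 → error at position 7.

0111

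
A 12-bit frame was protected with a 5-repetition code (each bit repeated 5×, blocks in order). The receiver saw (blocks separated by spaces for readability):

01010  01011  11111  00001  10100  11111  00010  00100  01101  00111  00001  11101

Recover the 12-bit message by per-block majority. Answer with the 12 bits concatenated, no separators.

Block 1 (01010): 2 ones → 0
Block 2 (01011): 3 ones → 1
Block 3 (11111): 5 ones → 1
Block 4 (00001): 1 one → 0
Block 5 (10100): 2 ones → 0
Block 6 (11111): 5 ones → 1
Block 7 (00010): 1 one → 0
Block 8 (00100): 1 one → 0
Block 9 (01101): 3 ones → 1
Block 10 (00111): 3 ones → 1
Block 11 (00001): 1 one → 0
Block 12 (11101): 4 ones → 1

011001001101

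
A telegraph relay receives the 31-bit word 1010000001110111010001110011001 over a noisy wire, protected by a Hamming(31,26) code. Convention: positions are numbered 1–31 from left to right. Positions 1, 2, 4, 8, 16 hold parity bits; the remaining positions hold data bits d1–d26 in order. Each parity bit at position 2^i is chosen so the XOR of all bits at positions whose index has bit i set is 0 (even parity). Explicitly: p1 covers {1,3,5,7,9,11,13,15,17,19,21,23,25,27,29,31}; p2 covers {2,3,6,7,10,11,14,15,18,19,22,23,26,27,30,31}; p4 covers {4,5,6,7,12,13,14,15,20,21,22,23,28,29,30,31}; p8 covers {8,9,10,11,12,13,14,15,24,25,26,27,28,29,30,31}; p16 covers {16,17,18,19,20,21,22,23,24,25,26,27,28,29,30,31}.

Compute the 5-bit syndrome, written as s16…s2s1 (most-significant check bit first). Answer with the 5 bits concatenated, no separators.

01101

s1 (pos 1,3,5,7,9,11,13,15,17,19,21,23,25,27,29,31): 1⊕1⊕0⊕0⊕0⊕1⊕0⊕1⊕0⊕0⊕0⊕1⊕0⊕1⊕0⊕1 = 1
s2 (pos 2,3,6,7,10,11,14,15,18,19,22,23,26,27,30,31): 0⊕1⊕0⊕0⊕1⊕1⊕1⊕1⊕1⊕0⊕1⊕1⊕0⊕1⊕0⊕1 = 0
s4 (pos 4,5,6,7,12,13,14,15,20,21,22,23,28,29,30,31): 0⊕0⊕0⊕0⊕1⊕0⊕1⊕1⊕0⊕0⊕1⊕1⊕1⊕0⊕0⊕1 = 1
s8 (pos 8,9,10,11,12,13,14,15,24,25,26,27,28,29,30,31): 0⊕0⊕1⊕1⊕1⊕0⊕1⊕1⊕1⊕0⊕0⊕1⊕1⊕0⊕0⊕1 = 1
s16 (pos 16,17,18,19,20,21,22,23,24,25,26,27,28,29,30,31): 1⊕0⊕1⊕0⊕0⊕0⊕1⊕1⊕1⊕0⊕0⊕1⊕1⊕0⊕0⊕1 = 0
Syndrome s16…s1 = 01101 → error at position 13.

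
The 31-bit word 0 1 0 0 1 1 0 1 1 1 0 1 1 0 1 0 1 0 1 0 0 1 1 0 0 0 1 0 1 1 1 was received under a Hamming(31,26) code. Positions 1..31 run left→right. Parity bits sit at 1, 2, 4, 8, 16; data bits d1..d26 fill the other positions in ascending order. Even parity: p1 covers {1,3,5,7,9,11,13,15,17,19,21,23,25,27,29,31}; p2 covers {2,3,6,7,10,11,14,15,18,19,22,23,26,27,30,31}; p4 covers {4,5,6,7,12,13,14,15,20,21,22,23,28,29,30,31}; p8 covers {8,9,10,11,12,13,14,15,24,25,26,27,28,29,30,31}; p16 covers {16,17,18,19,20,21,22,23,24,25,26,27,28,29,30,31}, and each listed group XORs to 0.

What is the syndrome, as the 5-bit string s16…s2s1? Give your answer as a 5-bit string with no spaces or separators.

00000

s1 (pos 1,3,5,7,9,11,13,15,17,19,21,23,25,27,29,31): 0⊕0⊕1⊕0⊕1⊕0⊕1⊕1⊕1⊕1⊕0⊕1⊕0⊕1⊕1⊕1 = 0
s2 (pos 2,3,6,7,10,11,14,15,18,19,22,23,26,27,30,31): 1⊕0⊕1⊕0⊕1⊕0⊕0⊕1⊕0⊕1⊕1⊕1⊕0⊕1⊕1⊕1 = 0
s4 (pos 4,5,6,7,12,13,14,15,20,21,22,23,28,29,30,31): 0⊕1⊕1⊕0⊕1⊕1⊕0⊕1⊕0⊕0⊕1⊕1⊕0⊕1⊕1⊕1 = 0
s8 (pos 8,9,10,11,12,13,14,15,24,25,26,27,28,29,30,31): 1⊕1⊕1⊕0⊕1⊕1⊕0⊕1⊕0⊕0⊕0⊕1⊕0⊕1⊕1⊕1 = 0
s16 (pos 16,17,18,19,20,21,22,23,24,25,26,27,28,29,30,31): 0⊕1⊕0⊕1⊕0⊕0⊕1⊕1⊕0⊕0⊕0⊕1⊕0⊕1⊕1⊕1 = 0
Syndrome s16…s1 = 00000 → no error.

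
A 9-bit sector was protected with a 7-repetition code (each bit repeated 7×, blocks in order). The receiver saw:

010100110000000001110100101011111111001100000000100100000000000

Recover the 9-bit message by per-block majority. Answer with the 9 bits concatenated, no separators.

000010000

Block 1 (0101001): 3 ones → 0
Block 2 (1000000): 1 one → 0
Block 3 (0001110): 3 ones → 0
Block 4 (1001010): 3 ones → 0
Block 5 (1111111): 7 ones → 1
Block 6 (1001100): 3 ones → 0
Block 7 (0000001): 1 one → 0
Block 8 (0010000): 1 one → 0
Block 9 (0000000): 0 ones → 0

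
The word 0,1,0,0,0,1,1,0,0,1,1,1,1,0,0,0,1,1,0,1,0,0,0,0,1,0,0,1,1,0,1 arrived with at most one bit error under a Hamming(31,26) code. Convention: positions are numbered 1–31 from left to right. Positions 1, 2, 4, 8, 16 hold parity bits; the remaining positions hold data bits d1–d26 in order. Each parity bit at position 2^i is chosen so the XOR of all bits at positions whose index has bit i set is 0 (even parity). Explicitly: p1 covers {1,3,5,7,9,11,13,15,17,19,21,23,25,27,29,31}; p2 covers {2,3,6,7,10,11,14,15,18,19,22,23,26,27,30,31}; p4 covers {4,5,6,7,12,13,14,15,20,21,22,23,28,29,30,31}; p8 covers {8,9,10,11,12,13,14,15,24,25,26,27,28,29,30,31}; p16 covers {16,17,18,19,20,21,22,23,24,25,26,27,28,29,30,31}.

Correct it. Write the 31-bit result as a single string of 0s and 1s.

0100011001111000111100001001101

s1 (pos 1,3,5,7,9,11,13,15,17,19,21,23,25,27,29,31): 0⊕0⊕0⊕1⊕0⊕1⊕1⊕0⊕1⊕0⊕0⊕0⊕1⊕0⊕1⊕1 = 1
s2 (pos 2,3,6,7,10,11,14,15,18,19,22,23,26,27,30,31): 1⊕0⊕1⊕1⊕1⊕1⊕0⊕0⊕1⊕0⊕0⊕0⊕0⊕0⊕0⊕1 = 1
s4 (pos 4,5,6,7,12,13,14,15,20,21,22,23,28,29,30,31): 0⊕0⊕1⊕1⊕1⊕1⊕0⊕0⊕1⊕0⊕0⊕0⊕1⊕1⊕0⊕1 = 0
s8 (pos 8,9,10,11,12,13,14,15,24,25,26,27,28,29,30,31): 0⊕0⊕1⊕1⊕1⊕1⊕0⊕0⊕0⊕1⊕0⊕0⊕1⊕1⊕0⊕1 = 0
s16 (pos 16,17,18,19,20,21,22,23,24,25,26,27,28,29,30,31): 0⊕1⊕1⊕0⊕1⊕0⊕0⊕0⊕0⊕1⊕0⊕0⊕1⊕1⊕0⊕1 = 1
Syndrome s16…s1 = 10011 → error at position 19.
Flip position 19: 0100011001111000110100001001101 → 0100011001111000111100001001101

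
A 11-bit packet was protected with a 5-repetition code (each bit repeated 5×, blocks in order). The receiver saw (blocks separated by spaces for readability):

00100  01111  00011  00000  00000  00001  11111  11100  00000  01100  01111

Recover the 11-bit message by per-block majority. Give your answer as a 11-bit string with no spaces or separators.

01000011001

Block 1 (00100): 1 one → 0
Block 2 (01111): 4 ones → 1
Block 3 (00011): 2 ones → 0
Block 4 (00000): 0 ones → 0
Block 5 (00000): 0 ones → 0
Block 6 (00001): 1 one → 0
Block 7 (11111): 5 ones → 1
Block 8 (11100): 3 ones → 1
Block 9 (00000): 0 ones → 0
Block 10 (01100): 2 ones → 0
Block 11 (01111): 4 ones → 1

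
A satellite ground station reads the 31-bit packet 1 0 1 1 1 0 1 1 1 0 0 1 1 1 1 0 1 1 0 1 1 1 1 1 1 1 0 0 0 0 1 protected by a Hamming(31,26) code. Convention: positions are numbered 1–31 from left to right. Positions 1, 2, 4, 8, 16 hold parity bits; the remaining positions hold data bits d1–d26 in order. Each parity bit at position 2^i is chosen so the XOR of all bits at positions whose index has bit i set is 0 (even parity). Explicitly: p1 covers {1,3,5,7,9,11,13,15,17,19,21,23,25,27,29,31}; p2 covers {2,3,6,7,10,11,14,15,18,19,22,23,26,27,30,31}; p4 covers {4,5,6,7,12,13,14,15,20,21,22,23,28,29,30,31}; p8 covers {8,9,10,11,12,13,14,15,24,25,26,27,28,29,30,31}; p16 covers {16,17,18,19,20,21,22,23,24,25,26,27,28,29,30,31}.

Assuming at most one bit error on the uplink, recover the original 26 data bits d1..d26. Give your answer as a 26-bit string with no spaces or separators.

s1 (pos 1,3,5,7,9,11,13,15,17,19,21,23,25,27,29,31): 1⊕1⊕1⊕1⊕1⊕0⊕1⊕1⊕1⊕0⊕1⊕1⊕1⊕0⊕0⊕1 = 0
s2 (pos 2,3,6,7,10,11,14,15,18,19,22,23,26,27,30,31): 0⊕1⊕0⊕1⊕0⊕0⊕1⊕1⊕1⊕0⊕1⊕1⊕1⊕0⊕0⊕1 = 1
s4 (pos 4,5,6,7,12,13,14,15,20,21,22,23,28,29,30,31): 1⊕1⊕0⊕1⊕1⊕1⊕1⊕1⊕1⊕1⊕1⊕1⊕0⊕0⊕0⊕1 = 0
s8 (pos 8,9,10,11,12,13,14,15,24,25,26,27,28,29,30,31): 1⊕1⊕0⊕0⊕1⊕1⊕1⊕1⊕1⊕1⊕1⊕0⊕0⊕0⊕0⊕1 = 0
s16 (pos 16,17,18,19,20,21,22,23,24,25,26,27,28,29,30,31): 0⊕1⊕1⊕0⊕1⊕1⊕1⊕1⊕1⊕1⊕1⊕0⊕0⊕0⊕0⊕1 = 0
Syndrome s16…s1 = 00010 → error at position 2.
Flip position 2: 1011101110011110110111111100001 → 1111101110011110110111111100001
Read data bits from positions 3,5,6,7,9,10,11,12,13,14,15,17,18,19,20,21,22,23,24,25,26,27,28,29,30,31: 11011001111110111111100001

11011001111110111111100001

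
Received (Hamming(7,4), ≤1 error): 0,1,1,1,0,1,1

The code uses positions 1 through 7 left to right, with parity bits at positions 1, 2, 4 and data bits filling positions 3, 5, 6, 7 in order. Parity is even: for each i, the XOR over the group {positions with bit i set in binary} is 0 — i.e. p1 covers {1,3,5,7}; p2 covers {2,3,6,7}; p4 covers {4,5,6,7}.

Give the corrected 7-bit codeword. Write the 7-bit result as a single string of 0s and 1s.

s1 (pos 1,3,5,7): 0⊕1⊕0⊕1 = 0
s2 (pos 2,3,6,7): 1⊕1⊕1⊕1 = 0
s4 (pos 4,5,6,7): 1⊕0⊕1⊕1 = 1
Syndrome s4…s1 = 100 → error at position 4.
Flip position 4: 0111011 → 0110011

0110011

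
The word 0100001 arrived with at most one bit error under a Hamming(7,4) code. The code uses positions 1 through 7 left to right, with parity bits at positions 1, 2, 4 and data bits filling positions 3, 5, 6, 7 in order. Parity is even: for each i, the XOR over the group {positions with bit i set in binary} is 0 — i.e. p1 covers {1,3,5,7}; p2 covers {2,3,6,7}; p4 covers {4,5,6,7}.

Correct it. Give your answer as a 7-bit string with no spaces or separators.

s1 (pos 1,3,5,7): 0⊕0⊕0⊕1 = 1
s2 (pos 2,3,6,7): 1⊕0⊕0⊕1 = 0
s4 (pos 4,5,6,7): 0⊕0⊕0⊕1 = 1
Syndrome s4…s1 = 101 → error at position 5.
Flip position 5: 0100001 → 0100101

0100101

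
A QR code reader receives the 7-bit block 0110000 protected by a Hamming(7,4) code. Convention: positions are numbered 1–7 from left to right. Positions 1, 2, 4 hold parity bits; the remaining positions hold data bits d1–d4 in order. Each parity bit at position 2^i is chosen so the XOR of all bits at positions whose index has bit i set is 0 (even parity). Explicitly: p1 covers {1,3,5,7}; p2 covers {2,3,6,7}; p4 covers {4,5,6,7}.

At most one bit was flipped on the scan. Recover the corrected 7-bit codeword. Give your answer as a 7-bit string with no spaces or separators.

s1 (pos 1,3,5,7): 0⊕1⊕0⊕0 = 1
s2 (pos 2,3,6,7): 1⊕1⊕0⊕0 = 0
s4 (pos 4,5,6,7): 0⊕0⊕0⊕0 = 0
Syndrome s4…s1 = 001 → error at position 1.
Flip position 1: 0110000 → 1110000

1110000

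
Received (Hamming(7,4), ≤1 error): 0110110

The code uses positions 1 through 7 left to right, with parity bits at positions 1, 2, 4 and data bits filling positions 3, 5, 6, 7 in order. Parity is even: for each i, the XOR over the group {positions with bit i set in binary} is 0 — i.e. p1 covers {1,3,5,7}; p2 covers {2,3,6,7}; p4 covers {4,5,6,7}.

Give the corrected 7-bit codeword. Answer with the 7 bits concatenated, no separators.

s1 (pos 1,3,5,7): 0⊕1⊕1⊕0 = 0
s2 (pos 2,3,6,7): 1⊕1⊕1⊕0 = 1
s4 (pos 4,5,6,7): 0⊕1⊕1⊕0 = 0
Syndrome s4…s1 = 010 → error at position 2.
Flip position 2: 0110110 → 0010110

0010110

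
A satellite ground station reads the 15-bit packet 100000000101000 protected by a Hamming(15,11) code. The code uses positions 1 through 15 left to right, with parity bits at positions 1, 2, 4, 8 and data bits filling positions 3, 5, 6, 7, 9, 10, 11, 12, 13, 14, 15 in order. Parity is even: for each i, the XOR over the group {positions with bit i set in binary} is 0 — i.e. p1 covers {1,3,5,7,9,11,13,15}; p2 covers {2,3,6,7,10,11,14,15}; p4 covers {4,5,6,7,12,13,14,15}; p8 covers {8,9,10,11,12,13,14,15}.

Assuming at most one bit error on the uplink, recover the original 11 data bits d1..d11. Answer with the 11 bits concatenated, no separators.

s1 (pos 1,3,5,7,9,11,13,15): 1⊕0⊕0⊕0⊕0⊕0⊕0⊕0 = 1
s2 (pos 2,3,6,7,10,11,14,15): 0⊕0⊕0⊕0⊕1⊕0⊕0⊕0 = 1
s4 (pos 4,5,6,7,12,13,14,15): 0⊕0⊕0⊕0⊕1⊕0⊕0⊕0 = 1
s8 (pos 8,9,10,11,12,13,14,15): 0⊕0⊕1⊕0⊕1⊕0⊕0⊕0 = 0
Syndrome s8…s1 = 0111 → error at position 7.
Flip position 7: 100000000101000 → 100000100101000
Read data bits from positions 3,5,6,7,9,10,11,12,13,14,15: 00010101000

00010101000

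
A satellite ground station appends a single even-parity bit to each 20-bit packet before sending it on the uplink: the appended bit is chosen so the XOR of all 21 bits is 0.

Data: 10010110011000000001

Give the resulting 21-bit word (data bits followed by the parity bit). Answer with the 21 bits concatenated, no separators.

XOR of the 20 data bits: 1⊕0⊕0⊕1⊕0⊕1⊕1⊕0⊕0⊕1⊕1⊕0⊕0⊕0⊕0⊕0⊕0⊕0⊕0⊕1 = 1
Parity bit = 1 (so all 21 bits XOR to 0).

100101100110000000011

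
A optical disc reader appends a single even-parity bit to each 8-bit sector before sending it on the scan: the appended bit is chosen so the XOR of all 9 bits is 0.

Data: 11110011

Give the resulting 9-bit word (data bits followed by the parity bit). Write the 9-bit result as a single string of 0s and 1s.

111100110

XOR of the 8 data bits: 1⊕1⊕1⊕1⊕0⊕0⊕1⊕1 = 0
Parity bit = 0 (so all 9 bits XOR to 0).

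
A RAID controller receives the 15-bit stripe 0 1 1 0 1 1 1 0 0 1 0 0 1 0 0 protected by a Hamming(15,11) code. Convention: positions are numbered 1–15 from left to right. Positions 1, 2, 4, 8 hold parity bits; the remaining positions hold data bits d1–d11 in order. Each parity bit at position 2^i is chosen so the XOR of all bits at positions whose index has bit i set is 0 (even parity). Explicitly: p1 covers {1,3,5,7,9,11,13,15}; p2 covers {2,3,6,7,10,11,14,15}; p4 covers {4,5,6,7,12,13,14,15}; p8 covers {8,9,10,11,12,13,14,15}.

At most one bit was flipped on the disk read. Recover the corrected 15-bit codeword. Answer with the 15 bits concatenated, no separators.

001011100100100

s1 (pos 1,3,5,7,9,11,13,15): 0⊕1⊕1⊕1⊕0⊕0⊕1⊕0 = 0
s2 (pos 2,3,6,7,10,11,14,15): 1⊕1⊕1⊕1⊕1⊕0⊕0⊕0 = 1
s4 (pos 4,5,6,7,12,13,14,15): 0⊕1⊕1⊕1⊕0⊕1⊕0⊕0 = 0
s8 (pos 8,9,10,11,12,13,14,15): 0⊕0⊕1⊕0⊕0⊕1⊕0⊕0 = 0
Syndrome s8…s1 = 0010 → error at position 2.
Flip position 2: 011011100100100 → 001011100100100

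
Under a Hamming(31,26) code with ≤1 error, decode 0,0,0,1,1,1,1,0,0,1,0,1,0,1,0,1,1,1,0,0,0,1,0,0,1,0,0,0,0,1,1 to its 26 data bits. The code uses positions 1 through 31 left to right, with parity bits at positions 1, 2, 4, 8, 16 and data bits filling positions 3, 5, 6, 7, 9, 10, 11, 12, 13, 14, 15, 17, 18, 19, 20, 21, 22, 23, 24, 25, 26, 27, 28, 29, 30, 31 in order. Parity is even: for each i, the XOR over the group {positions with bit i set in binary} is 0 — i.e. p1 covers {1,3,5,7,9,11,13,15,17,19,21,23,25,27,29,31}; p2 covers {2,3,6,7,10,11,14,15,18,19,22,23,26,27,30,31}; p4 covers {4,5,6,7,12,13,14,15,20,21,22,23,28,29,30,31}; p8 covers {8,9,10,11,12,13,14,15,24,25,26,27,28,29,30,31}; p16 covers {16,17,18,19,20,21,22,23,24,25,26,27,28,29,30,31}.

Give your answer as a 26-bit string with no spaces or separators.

01110101010110011001000011

s1 (pos 1,3,5,7,9,11,13,15,17,19,21,23,25,27,29,31): 0⊕0⊕1⊕1⊕0⊕0⊕0⊕0⊕1⊕0⊕0⊕0⊕1⊕0⊕0⊕1 = 1
s2 (pos 2,3,6,7,10,11,14,15,18,19,22,23,26,27,30,31): 0⊕0⊕1⊕1⊕1⊕0⊕1⊕0⊕1⊕0⊕1⊕0⊕0⊕0⊕1⊕1 = 0
s4 (pos 4,5,6,7,12,13,14,15,20,21,22,23,28,29,30,31): 1⊕1⊕1⊕1⊕1⊕0⊕1⊕0⊕0⊕0⊕1⊕0⊕0⊕0⊕1⊕1 = 1
s8 (pos 8,9,10,11,12,13,14,15,24,25,26,27,28,29,30,31): 0⊕0⊕1⊕0⊕1⊕0⊕1⊕0⊕0⊕1⊕0⊕0⊕0⊕0⊕1⊕1 = 0
s16 (pos 16,17,18,19,20,21,22,23,24,25,26,27,28,29,30,31): 1⊕1⊕1⊕0⊕0⊕0⊕1⊕0⊕0⊕1⊕0⊕0⊕0⊕0⊕1⊕1 = 1
Syndrome s16…s1 = 10101 → error at position 21.
Flip position 21: 0001111001010101110001001000011 → 0001111001010101110011001000011
Read data bits from positions 3,5,6,7,9,10,11,12,13,14,15,17,18,19,20,21,22,23,24,25,26,27,28,29,30,31: 01110101010110011001000011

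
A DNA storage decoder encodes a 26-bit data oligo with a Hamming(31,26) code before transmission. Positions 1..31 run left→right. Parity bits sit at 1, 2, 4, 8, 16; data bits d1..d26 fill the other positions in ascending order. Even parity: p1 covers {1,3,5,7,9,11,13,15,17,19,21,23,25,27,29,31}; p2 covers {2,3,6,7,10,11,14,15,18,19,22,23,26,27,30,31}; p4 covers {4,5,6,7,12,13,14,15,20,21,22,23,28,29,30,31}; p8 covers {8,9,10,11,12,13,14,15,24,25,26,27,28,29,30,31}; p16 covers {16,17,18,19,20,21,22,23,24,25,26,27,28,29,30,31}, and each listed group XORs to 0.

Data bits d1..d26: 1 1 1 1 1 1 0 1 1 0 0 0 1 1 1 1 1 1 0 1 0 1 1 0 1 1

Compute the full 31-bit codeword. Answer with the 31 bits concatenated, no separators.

1110111111011001011111101011011

Place data at non-parity positions: p1 p2 1 p4 1 1 1 p8 1 1 0 1 1 0 0 p16 0 1 1 1 1 1 1 0 1 0 1 1 0 1 1
p1 (pos 1,3,5,7,9,11,13,15,17,19,21,23,25,27,29,31): XOR of data positions = 1⊕1⊕1⊕1⊕0⊕1⊕0⊕0⊕1⊕1⊕1⊕1⊕1⊕0⊕1 = 1
p2 (pos 2,3,6,7,10,11,14,15,18,19,22,23,26,27,30,31): XOR of data positions = 1⊕1⊕1⊕1⊕0⊕0⊕0⊕1⊕1⊕1⊕1⊕0⊕1⊕1⊕1 = 1
p4 (pos 4,5,6,7,12,13,14,15,20,21,22,23,28,29,30,31): XOR of data positions = 1⊕1⊕1⊕1⊕1⊕0⊕0⊕1⊕1⊕1⊕1⊕1⊕0⊕1⊕1 = 0
p8 (pos 8,9,10,11,12,13,14,15,24,25,26,27,28,29,30,31): XOR of data positions = 1⊕1⊕0⊕1⊕1⊕0⊕0⊕0⊕1⊕0⊕1⊕1⊕0⊕1⊕1 = 1
p16 (pos 16,17,18,19,20,21,22,23,24,25,26,27,28,29,30,31): XOR of data positions = 0⊕1⊕1⊕1⊕1⊕1⊕1⊕0⊕1⊕0⊕1⊕1⊕0⊕1⊕1 = 1
Codeword: 1110111111011001011111101011011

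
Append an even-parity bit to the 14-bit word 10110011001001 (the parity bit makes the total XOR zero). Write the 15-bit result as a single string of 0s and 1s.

101100110010011

XOR of the 14 data bits: 1⊕0⊕1⊕1⊕0⊕0⊕1⊕1⊕0⊕0⊕1⊕0⊕0⊕1 = 1
Parity bit = 1 (so all 15 bits XOR to 0).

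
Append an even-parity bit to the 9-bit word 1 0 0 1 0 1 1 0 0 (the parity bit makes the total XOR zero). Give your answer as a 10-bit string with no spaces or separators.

XOR of the 9 data bits: 1⊕0⊕0⊕1⊕0⊕1⊕1⊕0⊕0 = 0
Parity bit = 0 (so all 10 bits XOR to 0).

1001011000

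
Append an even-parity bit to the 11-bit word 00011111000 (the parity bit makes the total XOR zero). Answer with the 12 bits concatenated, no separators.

XOR of the 11 data bits: 0⊕0⊕0⊕1⊕1⊕1⊕1⊕1⊕0⊕0⊕0 = 1
Parity bit = 1 (so all 12 bits XOR to 0).

000111110001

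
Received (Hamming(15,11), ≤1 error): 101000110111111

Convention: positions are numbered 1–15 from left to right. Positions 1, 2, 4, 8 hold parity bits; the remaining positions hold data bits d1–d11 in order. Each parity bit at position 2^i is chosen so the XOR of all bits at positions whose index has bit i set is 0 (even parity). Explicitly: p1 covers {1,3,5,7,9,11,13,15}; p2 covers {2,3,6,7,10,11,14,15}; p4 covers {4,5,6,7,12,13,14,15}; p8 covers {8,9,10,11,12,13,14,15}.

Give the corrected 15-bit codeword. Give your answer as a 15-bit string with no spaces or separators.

s1 (pos 1,3,5,7,9,11,13,15): 1⊕1⊕0⊕1⊕0⊕1⊕1⊕1 = 0
s2 (pos 2,3,6,7,10,11,14,15): 0⊕1⊕0⊕1⊕1⊕1⊕1⊕1 = 0
s4 (pos 4,5,6,7,12,13,14,15): 0⊕0⊕0⊕1⊕1⊕1⊕1⊕1 = 1
s8 (pos 8,9,10,11,12,13,14,15): 1⊕0⊕1⊕1⊕1⊕1⊕1⊕1 = 1
Syndrome s8…s1 = 1100 → error at position 12.
Flip position 12: 101000110111111 → 101000110110111

101000110110111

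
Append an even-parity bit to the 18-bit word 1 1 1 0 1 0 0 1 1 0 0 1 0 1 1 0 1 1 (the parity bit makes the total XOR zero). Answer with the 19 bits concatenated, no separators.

XOR of the 18 data bits: 1⊕1⊕1⊕0⊕1⊕0⊕0⊕1⊕1⊕0⊕0⊕1⊕0⊕1⊕1⊕0⊕1⊕1 = 1
Parity bit = 1 (so all 19 bits XOR to 0).

1110100110010110111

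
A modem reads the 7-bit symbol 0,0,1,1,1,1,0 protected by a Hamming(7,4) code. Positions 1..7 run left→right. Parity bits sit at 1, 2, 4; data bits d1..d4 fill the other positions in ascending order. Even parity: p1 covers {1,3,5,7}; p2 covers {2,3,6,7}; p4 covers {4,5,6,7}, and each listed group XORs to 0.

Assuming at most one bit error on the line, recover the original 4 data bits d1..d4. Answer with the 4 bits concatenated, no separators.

1110

s1 (pos 1,3,5,7): 0⊕1⊕1⊕0 = 0
s2 (pos 2,3,6,7): 0⊕1⊕1⊕0 = 0
s4 (pos 4,5,6,7): 1⊕1⊕1⊕0 = 1
Syndrome s4…s1 = 100 → error at position 4.
Flip position 4: 0011110 → 0010110
Read data bits from positions 3,5,6,7: 1110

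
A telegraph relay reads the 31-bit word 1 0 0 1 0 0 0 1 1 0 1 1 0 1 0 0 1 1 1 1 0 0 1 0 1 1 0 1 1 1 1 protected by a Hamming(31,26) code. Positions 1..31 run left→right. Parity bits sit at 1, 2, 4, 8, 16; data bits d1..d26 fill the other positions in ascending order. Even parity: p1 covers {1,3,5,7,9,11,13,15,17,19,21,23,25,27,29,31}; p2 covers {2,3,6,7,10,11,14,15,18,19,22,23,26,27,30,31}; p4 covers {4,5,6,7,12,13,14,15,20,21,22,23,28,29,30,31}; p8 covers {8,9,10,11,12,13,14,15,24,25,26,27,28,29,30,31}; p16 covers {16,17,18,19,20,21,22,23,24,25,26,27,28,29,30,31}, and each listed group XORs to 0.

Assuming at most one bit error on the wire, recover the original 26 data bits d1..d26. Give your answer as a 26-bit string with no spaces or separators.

00001011010111100101101011

s1 (pos 1,3,5,7,9,11,13,15,17,19,21,23,25,27,29,31): 1⊕0⊕0⊕0⊕1⊕1⊕0⊕0⊕1⊕1⊕0⊕1⊕1⊕0⊕1⊕1 = 1
s2 (pos 2,3,6,7,10,11,14,15,18,19,22,23,26,27,30,31): 0⊕0⊕0⊕0⊕0⊕1⊕1⊕0⊕1⊕1⊕0⊕1⊕1⊕0⊕1⊕1 = 0
s4 (pos 4,5,6,7,12,13,14,15,20,21,22,23,28,29,30,31): 1⊕0⊕0⊕0⊕1⊕0⊕1⊕0⊕1⊕0⊕0⊕1⊕1⊕1⊕1⊕1 = 1
s8 (pos 8,9,10,11,12,13,14,15,24,25,26,27,28,29,30,31): 1⊕1⊕0⊕1⊕1⊕0⊕1⊕0⊕0⊕1⊕1⊕0⊕1⊕1⊕1⊕1 = 1
s16 (pos 16,17,18,19,20,21,22,23,24,25,26,27,28,29,30,31): 0⊕1⊕1⊕1⊕1⊕0⊕0⊕1⊕0⊕1⊕1⊕0⊕1⊕1⊕1⊕1 = 1
Syndrome s16…s1 = 11101 → error at position 29.
Flip position 29: 1001000110110100111100101101111 → 1001000110110100111100101101011
Read data bits from positions 3,5,6,7,9,10,11,12,13,14,15,17,18,19,20,21,22,23,24,25,26,27,28,29,30,31: 00001011010111100101101011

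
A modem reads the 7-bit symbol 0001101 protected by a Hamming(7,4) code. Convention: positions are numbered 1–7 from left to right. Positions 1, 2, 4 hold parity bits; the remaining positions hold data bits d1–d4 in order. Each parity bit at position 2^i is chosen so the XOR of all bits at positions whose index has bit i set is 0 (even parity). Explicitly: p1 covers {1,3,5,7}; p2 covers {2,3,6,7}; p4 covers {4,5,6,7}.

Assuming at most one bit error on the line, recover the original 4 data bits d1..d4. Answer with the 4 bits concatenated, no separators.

s1 (pos 1,3,5,7): 0⊕0⊕1⊕1 = 0
s2 (pos 2,3,6,7): 0⊕0⊕0⊕1 = 1
s4 (pos 4,5,6,7): 1⊕1⊕0⊕1 = 1
Syndrome s4…s1 = 110 → error at position 6.
Flip position 6: 0001101 → 0001111
Read data bits from positions 3,5,6,7: 0111

0111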